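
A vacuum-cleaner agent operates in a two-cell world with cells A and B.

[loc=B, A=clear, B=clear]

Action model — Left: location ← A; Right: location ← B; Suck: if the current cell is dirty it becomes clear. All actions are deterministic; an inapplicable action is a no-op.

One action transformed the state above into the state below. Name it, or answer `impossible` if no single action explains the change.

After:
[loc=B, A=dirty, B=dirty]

impossible

try  Left: (A; A:clear, B:clear)
try Right: (B; A:clear, B:clear)
try  Suck: (B; A:clear, B:clear)
no single action produces the after-state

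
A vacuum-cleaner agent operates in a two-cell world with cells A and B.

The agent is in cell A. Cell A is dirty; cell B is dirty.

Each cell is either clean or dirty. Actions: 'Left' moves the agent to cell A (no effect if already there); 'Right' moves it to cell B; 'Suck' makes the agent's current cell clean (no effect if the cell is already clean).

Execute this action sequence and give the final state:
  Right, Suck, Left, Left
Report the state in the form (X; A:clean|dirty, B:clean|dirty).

(A; A:dirty, B:clean)

t=1 Right ⇒ (B; A:dirty, B:dirty)
t=2 Suck ⇒ (B; A:dirty, B:clean)
t=3 Left ⇒ (A; A:dirty, B:clean)
t=4 Left ⇒ (A; A:dirty, B:clean)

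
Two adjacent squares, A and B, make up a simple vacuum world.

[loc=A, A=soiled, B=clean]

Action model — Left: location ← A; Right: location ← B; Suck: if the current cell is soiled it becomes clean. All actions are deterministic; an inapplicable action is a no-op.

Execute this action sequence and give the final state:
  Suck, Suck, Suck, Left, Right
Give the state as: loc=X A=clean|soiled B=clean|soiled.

Suck (#1): loc=A A=clean B=clean
Suck (#2): loc=A A=clean B=clean
Suck (#3): loc=A A=clean B=clean
Left (#4): loc=A A=clean B=clean
Right (#5): loc=B A=clean B=clean

loc=B A=clean B=clean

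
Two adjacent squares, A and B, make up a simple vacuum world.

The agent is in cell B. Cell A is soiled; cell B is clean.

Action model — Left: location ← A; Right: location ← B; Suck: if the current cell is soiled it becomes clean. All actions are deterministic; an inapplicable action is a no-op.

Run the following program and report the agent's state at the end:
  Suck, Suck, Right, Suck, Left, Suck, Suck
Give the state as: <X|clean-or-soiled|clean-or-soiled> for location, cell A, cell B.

[1] after Suck: <B|soiled|clean>
[2] after Suck: <B|soiled|clean>
[3] after Right: <B|soiled|clean>
[4] after Suck: <B|soiled|clean>
[5] after Left: <A|soiled|clean>
[6] after Suck: <A|clean|clean>
[7] after Suck: <A|clean|clean>

<A|clean|clean>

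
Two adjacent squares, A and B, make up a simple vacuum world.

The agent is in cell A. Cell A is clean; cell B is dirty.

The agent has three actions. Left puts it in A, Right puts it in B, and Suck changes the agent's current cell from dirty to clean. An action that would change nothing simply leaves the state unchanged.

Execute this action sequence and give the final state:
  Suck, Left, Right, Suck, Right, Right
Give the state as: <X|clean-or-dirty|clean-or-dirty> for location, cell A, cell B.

<B|clean|clean>

1) do Suck; now <A|clean|dirty>
2) do Left; now <A|clean|dirty>
3) do Right; now <B|clean|dirty>
4) do Suck; now <B|clean|clean>
5) do Right; now <B|clean|clean>
6) do Right; now <B|clean|clean>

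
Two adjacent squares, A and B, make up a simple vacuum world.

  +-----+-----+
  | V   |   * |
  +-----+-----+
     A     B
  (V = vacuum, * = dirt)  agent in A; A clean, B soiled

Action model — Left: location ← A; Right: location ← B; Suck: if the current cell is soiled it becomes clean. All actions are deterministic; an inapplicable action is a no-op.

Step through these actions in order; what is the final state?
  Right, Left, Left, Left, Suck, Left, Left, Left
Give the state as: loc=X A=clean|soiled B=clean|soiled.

1. Right → loc=B A=clean B=soiled
2. Left → loc=A A=clean B=soiled
3. Left → loc=A A=clean B=soiled
4. Left → loc=A A=clean B=soiled
5. Suck → loc=A A=clean B=soiled
6. Left → loc=A A=clean B=soiled
7. Left → loc=A A=clean B=soiled
8. Left → loc=A A=clean B=soiled

loc=A A=clean B=soiled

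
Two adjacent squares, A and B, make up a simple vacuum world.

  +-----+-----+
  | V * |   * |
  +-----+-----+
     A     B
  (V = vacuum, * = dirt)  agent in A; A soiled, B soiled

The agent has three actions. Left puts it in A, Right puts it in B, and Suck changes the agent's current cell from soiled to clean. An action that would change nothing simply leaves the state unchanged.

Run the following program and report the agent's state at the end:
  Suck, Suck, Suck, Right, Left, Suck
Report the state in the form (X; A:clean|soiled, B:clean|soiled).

(A; A:clean, B:soiled)

[1] after Suck: (A; A:clean, B:soiled)
[2] after Suck: (A; A:clean, B:soiled)
[3] after Suck: (A; A:clean, B:soiled)
[4] after Right: (B; A:clean, B:soiled)
[5] after Left: (A; A:clean, B:soiled)
[6] after Suck: (A; A:clean, B:soiled)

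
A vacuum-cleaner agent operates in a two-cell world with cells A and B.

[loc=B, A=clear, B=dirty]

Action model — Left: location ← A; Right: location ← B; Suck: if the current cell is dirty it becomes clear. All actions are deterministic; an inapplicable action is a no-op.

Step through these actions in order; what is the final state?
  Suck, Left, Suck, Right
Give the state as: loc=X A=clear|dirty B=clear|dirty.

loc=B A=clear B=clear

1. Suck → loc=B A=clear B=clear
2. Left → loc=A A=clear B=clear
3. Suck → loc=A A=clear B=clear
4. Right → loc=B A=clear B=clear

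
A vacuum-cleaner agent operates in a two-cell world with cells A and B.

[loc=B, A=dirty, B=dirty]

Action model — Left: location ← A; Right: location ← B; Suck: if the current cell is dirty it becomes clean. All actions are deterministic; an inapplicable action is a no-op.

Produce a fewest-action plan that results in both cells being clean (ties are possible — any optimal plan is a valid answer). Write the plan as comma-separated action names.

Suck, Left, Suck

step 1/3 (Suck): in B — A dirty, B clean
step 2/3 (Left): in A — A dirty, B clean
step 3/3 (Suck): in A — A clean, B clean
min 3: Suck B + move + Suck A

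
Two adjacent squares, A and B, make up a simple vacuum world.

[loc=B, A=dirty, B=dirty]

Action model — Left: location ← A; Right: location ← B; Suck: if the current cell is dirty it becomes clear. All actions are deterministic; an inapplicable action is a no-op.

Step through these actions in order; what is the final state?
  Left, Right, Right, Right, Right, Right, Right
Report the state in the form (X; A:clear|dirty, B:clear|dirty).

(B; A:dirty, B:dirty)

[1] after Left: (A; A:dirty, B:dirty)
[2] after Right: (B; A:dirty, B:dirty)
[3] after Right: (B; A:dirty, B:dirty)
[4] after Right: (B; A:dirty, B:dirty)
[5] after Right: (B; A:dirty, B:dirty)
[6] after Right: (B; A:dirty, B:dirty)
[7] after Right: (B; A:dirty, B:dirty)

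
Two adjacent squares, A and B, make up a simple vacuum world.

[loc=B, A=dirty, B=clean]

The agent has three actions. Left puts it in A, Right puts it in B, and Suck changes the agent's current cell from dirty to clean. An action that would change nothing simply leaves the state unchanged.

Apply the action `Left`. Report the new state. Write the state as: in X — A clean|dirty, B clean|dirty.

start: in B — A dirty, B clean
Left (#1): in A — A dirty, B clean

in A — A dirty, B clean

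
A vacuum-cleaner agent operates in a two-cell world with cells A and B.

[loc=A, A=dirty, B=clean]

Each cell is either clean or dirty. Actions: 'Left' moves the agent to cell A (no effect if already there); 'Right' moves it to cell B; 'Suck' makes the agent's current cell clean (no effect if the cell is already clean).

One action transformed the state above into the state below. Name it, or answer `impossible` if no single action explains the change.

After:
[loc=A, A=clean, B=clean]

try  Left: <A|dirty|clean>
try Right: <B|dirty|clean>
try  Suck: <A|clean|clean>  ← match

Suck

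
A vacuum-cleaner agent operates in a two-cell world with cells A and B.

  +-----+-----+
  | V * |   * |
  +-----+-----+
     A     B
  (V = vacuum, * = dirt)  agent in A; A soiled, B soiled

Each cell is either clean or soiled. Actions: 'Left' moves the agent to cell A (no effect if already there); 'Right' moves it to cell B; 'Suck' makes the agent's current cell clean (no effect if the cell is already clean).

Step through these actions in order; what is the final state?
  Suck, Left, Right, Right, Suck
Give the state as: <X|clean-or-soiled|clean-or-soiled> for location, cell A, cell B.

<B|clean|clean>

step 1/5 (Suck): <A|clean|soiled>
step 2/5 (Left): <A|clean|soiled>
step 3/5 (Right): <B|clean|soiled>
step 4/5 (Right): <B|clean|soiled>
step 5/5 (Suck): <B|clean|clean>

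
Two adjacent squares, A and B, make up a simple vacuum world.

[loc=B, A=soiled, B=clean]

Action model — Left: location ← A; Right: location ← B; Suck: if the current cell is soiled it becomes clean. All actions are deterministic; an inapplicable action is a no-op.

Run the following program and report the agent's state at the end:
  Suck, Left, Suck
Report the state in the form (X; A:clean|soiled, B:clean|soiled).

t=1 Suck ⇒ (B; A:soiled, B:clean)
t=2 Left ⇒ (A; A:soiled, B:clean)
t=3 Suck ⇒ (A; A:clean, B:clean)

(A; A:clean, B:clean)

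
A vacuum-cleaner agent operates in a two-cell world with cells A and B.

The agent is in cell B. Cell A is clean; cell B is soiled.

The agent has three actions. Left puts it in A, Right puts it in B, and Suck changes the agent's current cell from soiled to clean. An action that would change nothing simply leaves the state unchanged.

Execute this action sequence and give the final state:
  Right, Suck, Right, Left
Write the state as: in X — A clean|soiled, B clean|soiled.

in A — A clean, B clean

step 1/4 (Right): in B — A clean, B soiled
step 2/4 (Suck): in B — A clean, B clean
step 3/4 (Right): in B — A clean, B clean
step 4/4 (Left): in A — A clean, B clean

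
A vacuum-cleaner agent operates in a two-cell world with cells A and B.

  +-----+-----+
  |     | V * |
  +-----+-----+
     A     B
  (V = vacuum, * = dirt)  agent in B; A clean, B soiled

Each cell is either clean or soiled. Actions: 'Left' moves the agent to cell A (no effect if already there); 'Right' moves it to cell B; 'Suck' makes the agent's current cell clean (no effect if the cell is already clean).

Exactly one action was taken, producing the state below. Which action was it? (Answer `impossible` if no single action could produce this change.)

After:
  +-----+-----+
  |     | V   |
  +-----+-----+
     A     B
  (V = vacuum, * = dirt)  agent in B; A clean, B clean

try  Left: <A|clean|soiled>
try Right: <B|clean|soiled>
try  Suck: <B|clean|clean>  ← match

Suck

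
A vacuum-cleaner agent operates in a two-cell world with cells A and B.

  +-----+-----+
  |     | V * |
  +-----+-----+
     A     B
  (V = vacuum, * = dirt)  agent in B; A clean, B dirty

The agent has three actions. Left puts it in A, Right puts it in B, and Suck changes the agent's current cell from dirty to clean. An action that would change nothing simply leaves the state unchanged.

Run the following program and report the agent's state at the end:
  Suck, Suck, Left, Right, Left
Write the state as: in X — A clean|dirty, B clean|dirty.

1. Suck → in B — A clean, B clean
2. Suck → in B — A clean, B clean
3. Left → in A — A clean, B clean
4. Right → in B — A clean, B clean
5. Left → in A — A clean, B clean

in A — A clean, B clean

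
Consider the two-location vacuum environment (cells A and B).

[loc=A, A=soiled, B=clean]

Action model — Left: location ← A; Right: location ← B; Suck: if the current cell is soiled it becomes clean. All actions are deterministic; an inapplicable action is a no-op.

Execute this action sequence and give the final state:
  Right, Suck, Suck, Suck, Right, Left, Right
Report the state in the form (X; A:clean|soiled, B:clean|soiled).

(B; A:soiled, B:clean)

1) do Right; now (B; A:soiled, B:clean)
2) do Suck; now (B; A:soiled, B:clean)
3) do Suck; now (B; A:soiled, B:clean)
4) do Suck; now (B; A:soiled, B:clean)
5) do Right; now (B; A:soiled, B:clean)
6) do Left; now (A; A:soiled, B:clean)
7) do Right; now (B; A:soiled, B:clean)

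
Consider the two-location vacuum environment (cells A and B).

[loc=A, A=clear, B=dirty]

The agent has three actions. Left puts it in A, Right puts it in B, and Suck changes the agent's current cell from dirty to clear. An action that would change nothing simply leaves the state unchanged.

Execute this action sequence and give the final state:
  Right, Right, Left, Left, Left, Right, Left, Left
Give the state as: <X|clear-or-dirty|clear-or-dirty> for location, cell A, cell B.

Right (#1): <B|clear|dirty>
Right (#2): <B|clear|dirty>
Left (#3): <A|clear|dirty>
Left (#4): <A|clear|dirty>
Left (#5): <A|clear|dirty>
Right (#6): <B|clear|dirty>
Left (#7): <A|clear|dirty>
Left (#8): <A|clear|dirty>

<A|clear|dirty>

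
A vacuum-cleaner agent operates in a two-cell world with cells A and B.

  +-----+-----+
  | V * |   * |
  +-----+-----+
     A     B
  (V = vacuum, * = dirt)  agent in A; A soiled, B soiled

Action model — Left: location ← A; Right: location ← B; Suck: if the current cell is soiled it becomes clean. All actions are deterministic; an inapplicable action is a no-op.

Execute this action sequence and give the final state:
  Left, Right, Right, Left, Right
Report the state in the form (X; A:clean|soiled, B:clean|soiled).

1) do Left; now (A; A:soiled, B:soiled)
2) do Right; now (B; A:soiled, B:soiled)
3) do Right; now (B; A:soiled, B:soiled)
4) do Left; now (A; A:soiled, B:soiled)
5) do Right; now (B; A:soiled, B:soiled)

(B; A:soiled, B:soiled)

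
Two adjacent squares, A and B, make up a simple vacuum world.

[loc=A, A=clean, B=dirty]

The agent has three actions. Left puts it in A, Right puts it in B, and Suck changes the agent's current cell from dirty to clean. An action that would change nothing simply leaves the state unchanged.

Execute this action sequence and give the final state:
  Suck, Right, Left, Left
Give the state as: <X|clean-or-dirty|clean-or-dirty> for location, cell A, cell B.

<A|clean|dirty>

1) do Suck; now <A|clean|dirty>
2) do Right; now <B|clean|dirty>
3) do Left; now <A|clean|dirty>
4) do Left; now <A|clean|dirty>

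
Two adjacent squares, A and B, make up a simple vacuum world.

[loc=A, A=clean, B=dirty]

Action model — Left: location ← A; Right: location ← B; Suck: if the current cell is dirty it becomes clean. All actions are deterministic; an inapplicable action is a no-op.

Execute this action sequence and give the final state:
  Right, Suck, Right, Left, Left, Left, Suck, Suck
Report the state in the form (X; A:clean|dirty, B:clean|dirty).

1) do Right; now (B; A:clean, B:dirty)
2) do Suck; now (B; A:clean, B:clean)
3) do Right; now (B; A:clean, B:clean)
4) do Left; now (A; A:clean, B:clean)
5) do Left; now (A; A:clean, B:clean)
6) do Left; now (A; A:clean, B:clean)
7) do Suck; now (A; A:clean, B:clean)
8) do Suck; now (A; A:clean, B:clean)

(A; A:clean, B:clean)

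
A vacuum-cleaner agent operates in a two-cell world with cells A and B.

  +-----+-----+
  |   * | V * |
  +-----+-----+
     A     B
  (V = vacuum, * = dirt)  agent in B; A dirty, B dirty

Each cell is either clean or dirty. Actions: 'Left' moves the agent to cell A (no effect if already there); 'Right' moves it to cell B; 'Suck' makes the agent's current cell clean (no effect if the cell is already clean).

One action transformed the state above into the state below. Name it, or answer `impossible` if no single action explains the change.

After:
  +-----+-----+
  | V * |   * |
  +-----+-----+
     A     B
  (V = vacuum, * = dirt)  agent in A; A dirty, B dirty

Left

try  Left: (A; A:dirty, B:dirty)  ← match
try Right: (B; A:dirty, B:dirty)
try  Suck: (B; A:dirty, B:clean)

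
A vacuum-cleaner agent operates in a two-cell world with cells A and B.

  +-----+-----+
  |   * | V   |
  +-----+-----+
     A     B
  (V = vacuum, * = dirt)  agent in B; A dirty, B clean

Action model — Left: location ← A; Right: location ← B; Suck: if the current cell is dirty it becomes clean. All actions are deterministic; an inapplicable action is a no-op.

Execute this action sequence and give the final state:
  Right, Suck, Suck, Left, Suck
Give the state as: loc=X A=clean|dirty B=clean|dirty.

1. Right → loc=B A=dirty B=clean
2. Suck → loc=B A=dirty B=clean
3. Suck → loc=B A=dirty B=clean
4. Left → loc=A A=dirty B=clean
5. Suck → loc=A A=clean B=clean

loc=A A=clean B=clean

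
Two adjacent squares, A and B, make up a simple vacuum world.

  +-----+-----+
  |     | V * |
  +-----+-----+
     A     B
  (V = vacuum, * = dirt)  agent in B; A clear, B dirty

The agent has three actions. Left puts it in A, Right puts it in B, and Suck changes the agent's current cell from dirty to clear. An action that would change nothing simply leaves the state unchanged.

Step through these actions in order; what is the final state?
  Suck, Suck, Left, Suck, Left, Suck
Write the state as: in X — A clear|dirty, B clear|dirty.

1. Suck → in B — A clear, B clear
2. Suck → in B — A clear, B clear
3. Left → in A — A clear, B clear
4. Suck → in A — A clear, B clear
5. Left → in A — A clear, B clear
6. Suck → in A — A clear, B clear

in A — A clear, B clear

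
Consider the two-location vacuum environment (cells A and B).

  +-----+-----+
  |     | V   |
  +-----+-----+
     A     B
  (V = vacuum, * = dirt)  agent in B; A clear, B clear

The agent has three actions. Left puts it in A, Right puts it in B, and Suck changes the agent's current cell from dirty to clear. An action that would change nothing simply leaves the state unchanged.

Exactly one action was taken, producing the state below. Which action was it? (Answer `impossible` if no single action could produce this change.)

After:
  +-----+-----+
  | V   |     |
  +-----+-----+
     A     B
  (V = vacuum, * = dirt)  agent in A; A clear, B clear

try  Left: (A; A:clear, B:clear)  ← match
try Right: (B; A:clear, B:clear)
try  Suck: (B; A:clear, B:clear)

Left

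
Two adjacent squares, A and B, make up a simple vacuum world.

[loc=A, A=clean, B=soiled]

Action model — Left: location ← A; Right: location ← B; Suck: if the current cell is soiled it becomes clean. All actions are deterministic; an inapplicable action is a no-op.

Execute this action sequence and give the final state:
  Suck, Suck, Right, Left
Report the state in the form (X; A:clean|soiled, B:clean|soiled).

Suck (#1): (A; A:clean, B:soiled)
Suck (#2): (A; A:clean, B:soiled)
Right (#3): (B; A:clean, B:soiled)
Left (#4): (A; A:clean, B:soiled)

(A; A:clean, B:soiled)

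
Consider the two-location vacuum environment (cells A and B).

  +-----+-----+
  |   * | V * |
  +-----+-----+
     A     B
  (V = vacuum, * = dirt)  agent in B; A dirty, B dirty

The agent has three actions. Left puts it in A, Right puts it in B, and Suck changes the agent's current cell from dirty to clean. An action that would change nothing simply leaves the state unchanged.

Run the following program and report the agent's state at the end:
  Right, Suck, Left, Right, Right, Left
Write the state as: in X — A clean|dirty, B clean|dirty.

step 1/6 (Right): in B — A dirty, B dirty
step 2/6 (Suck): in B — A dirty, B clean
step 3/6 (Left): in A — A dirty, B clean
step 4/6 (Right): in B — A dirty, B clean
step 5/6 (Right): in B — A dirty, B clean
step 6/6 (Left): in A — A dirty, B clean

in A — A dirty, B clean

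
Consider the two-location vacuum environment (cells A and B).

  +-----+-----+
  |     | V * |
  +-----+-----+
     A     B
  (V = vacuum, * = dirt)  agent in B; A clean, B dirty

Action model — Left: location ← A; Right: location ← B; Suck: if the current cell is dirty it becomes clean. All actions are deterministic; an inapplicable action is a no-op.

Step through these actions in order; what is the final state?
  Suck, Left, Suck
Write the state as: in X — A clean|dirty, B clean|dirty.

in A — A clean, B clean

step 1/3 (Suck): in B — A clean, B clean
step 2/3 (Left): in A — A clean, B clean
step 3/3 (Suck): in A — A clean, B clean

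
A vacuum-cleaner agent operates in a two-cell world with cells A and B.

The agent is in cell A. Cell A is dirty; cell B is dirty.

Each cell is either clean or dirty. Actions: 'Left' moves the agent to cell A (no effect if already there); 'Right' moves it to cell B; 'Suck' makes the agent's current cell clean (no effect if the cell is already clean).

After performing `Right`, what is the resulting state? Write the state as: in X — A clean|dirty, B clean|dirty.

in B — A dirty, B dirty

start: in A — A dirty, B dirty
t=1 Right ⇒ in B — A dirty, B dirty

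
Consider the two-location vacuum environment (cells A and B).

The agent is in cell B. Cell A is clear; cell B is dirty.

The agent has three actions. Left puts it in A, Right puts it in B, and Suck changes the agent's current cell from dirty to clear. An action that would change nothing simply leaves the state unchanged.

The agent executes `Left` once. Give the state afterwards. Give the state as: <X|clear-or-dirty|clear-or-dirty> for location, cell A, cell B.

<A|clear|dirty>

start: <B|clear|dirty>
Left (#1): <A|clear|dirty>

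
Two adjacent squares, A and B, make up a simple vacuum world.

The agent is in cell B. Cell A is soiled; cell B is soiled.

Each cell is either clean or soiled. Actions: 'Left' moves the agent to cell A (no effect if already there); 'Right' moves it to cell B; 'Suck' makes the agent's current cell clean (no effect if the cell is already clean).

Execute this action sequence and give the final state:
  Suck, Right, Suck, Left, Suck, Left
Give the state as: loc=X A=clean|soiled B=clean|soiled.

loc=A A=clean B=clean

step 1/6 (Suck): loc=B A=soiled B=clean
step 2/6 (Right): loc=B A=soiled B=clean
step 3/6 (Suck): loc=B A=soiled B=clean
step 4/6 (Left): loc=A A=soiled B=clean
step 5/6 (Suck): loc=A A=clean B=clean
step 6/6 (Left): loc=A A=clean B=clean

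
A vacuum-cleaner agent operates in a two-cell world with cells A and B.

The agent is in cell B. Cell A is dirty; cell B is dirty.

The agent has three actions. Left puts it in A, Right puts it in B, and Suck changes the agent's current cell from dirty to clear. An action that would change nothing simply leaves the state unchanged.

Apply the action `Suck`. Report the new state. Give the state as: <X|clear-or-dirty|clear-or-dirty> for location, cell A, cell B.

<B|dirty|clear>

start: <B|dirty|dirty>
[1] after Suck: <B|dirty|clear>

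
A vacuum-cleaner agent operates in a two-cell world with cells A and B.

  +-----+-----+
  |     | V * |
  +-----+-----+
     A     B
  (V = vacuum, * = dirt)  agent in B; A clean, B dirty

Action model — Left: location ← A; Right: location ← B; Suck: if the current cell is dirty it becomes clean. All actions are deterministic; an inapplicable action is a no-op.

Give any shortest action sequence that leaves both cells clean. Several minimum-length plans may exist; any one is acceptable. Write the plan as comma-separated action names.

Suck

Suck (#1): loc=B A=clean B=clean
min 1: B is dirty, one Suck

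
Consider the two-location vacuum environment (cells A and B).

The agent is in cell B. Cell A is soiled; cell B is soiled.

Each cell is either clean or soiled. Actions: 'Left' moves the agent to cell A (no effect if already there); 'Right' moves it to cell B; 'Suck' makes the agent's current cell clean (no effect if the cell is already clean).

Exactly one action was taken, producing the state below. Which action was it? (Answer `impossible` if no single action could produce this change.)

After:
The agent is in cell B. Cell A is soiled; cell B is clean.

try  Left: <A|soiled|soiled>
try Right: <B|soiled|soiled>
try  Suck: <B|soiled|clean>  ← match

Suck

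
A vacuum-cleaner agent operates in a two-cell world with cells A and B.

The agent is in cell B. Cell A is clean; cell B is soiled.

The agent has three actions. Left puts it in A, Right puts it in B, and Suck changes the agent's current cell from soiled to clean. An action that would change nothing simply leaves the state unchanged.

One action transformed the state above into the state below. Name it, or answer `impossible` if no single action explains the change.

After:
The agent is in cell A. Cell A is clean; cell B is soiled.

try  Left: (A; A:clean, B:soiled)  ← match
try Right: (B; A:clean, B:soiled)
try  Suck: (B; A:clean, B:clean)

Left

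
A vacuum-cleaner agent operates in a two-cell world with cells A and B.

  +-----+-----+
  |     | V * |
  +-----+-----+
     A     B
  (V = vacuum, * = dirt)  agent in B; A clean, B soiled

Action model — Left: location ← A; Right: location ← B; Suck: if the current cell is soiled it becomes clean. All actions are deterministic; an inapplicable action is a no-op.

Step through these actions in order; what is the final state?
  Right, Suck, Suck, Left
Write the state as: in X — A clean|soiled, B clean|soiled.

in A — A clean, B clean

1) do Right; now in B — A clean, B soiled
2) do Suck; now in B — A clean, B clean
3) do Suck; now in B — A clean, B clean
4) do Left; now in A — A clean, B clean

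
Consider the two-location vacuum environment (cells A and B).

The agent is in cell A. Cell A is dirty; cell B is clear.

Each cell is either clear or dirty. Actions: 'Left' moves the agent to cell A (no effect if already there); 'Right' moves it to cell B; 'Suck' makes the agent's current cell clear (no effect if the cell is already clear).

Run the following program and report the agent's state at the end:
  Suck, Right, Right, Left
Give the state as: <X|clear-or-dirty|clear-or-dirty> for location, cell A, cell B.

<A|clear|clear>

step 1/4 (Suck): <A|clear|clear>
step 2/4 (Right): <B|clear|clear>
step 3/4 (Right): <B|clear|clear>
step 4/4 (Left): <A|clear|clear>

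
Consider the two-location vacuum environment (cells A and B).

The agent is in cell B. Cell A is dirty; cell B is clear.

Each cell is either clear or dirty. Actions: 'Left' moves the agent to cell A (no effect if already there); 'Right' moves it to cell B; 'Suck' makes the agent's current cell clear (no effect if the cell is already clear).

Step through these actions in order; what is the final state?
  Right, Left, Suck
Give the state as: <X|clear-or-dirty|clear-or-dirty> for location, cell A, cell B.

<A|clear|clear>

1. Right → <B|dirty|clear>
2. Left → <A|dirty|clear>
3. Suck → <A|clear|clear>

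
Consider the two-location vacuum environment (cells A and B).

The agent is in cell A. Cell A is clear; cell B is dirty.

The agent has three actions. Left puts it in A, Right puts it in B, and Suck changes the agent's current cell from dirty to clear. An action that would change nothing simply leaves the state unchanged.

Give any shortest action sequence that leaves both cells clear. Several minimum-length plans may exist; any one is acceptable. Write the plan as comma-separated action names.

[1] after Right: <B|clear|dirty>
[2] after Suck: <B|clear|clear>
min 2: go B then Suck

Right, Suck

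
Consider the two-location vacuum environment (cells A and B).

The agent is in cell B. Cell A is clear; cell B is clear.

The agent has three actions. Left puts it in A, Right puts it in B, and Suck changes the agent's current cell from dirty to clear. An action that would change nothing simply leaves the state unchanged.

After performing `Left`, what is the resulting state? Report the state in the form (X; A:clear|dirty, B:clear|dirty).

(A; A:clear, B:clear)

start: (B; A:clear, B:clear)
t=1 Left ⇒ (A; A:clear, B:clear)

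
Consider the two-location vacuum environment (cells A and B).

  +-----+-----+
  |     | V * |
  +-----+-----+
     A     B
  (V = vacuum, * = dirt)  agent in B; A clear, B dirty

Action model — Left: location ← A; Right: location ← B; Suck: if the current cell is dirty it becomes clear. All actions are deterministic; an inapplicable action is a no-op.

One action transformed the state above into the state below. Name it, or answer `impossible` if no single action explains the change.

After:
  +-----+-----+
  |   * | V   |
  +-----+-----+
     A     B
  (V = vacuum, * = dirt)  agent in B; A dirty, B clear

try  Left: loc=A A=clear B=dirty
try Right: loc=B A=clear B=dirty
try  Suck: loc=B A=clear B=clear
no single action produces the after-state

impossible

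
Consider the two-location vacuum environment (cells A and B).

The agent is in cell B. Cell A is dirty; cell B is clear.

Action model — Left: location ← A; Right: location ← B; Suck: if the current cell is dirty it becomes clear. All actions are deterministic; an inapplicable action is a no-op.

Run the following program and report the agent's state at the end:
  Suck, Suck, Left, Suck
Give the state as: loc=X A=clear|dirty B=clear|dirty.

loc=A A=clear B=clear

[1] after Suck: loc=B A=dirty B=clear
[2] after Suck: loc=B A=dirty B=clear
[3] after Left: loc=A A=dirty B=clear
[4] after Suck: loc=A A=clear B=clear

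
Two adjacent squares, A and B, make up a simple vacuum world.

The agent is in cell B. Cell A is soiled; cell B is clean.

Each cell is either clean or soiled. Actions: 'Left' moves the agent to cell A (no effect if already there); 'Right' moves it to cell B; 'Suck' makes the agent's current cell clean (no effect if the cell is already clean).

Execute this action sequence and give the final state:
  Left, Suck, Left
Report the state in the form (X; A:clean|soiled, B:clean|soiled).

t=1 Left ⇒ (A; A:soiled, B:clean)
t=2 Suck ⇒ (A; A:clean, B:clean)
t=3 Left ⇒ (A; A:clean, B:clean)

(A; A:clean, B:clean)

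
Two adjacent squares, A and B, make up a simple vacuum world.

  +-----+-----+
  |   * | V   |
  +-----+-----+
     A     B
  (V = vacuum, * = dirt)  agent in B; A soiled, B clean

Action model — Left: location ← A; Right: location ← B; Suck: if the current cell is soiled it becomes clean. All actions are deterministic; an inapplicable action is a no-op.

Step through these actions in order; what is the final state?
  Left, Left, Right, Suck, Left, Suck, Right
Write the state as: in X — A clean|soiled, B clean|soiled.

1. Left → in A — A soiled, B clean
2. Left → in A — A soiled, B clean
3. Right → in B — A soiled, B clean
4. Suck → in B — A soiled, B clean
5. Left → in A — A soiled, B clean
6. Suck → in A — A clean, B clean
7. Right → in B — A clean, B clean

in B — A clean, B clean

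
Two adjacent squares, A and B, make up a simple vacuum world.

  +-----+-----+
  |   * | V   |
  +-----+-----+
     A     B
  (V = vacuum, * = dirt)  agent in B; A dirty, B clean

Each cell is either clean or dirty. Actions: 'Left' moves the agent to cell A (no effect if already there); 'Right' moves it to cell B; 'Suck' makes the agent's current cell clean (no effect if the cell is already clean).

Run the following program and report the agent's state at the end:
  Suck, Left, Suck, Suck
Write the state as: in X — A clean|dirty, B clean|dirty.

1. Suck → in B — A dirty, B clean
2. Left → in A — A dirty, B clean
3. Suck → in A — A clean, B clean
4. Suck → in A — A clean, B clean

in A — A clean, B clean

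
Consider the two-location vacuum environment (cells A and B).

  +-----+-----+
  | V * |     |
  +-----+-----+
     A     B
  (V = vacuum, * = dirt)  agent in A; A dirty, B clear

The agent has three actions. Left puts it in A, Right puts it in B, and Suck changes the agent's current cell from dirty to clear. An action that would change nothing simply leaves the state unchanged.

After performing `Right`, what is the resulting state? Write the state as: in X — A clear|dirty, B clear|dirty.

in B — A dirty, B clear

start: in A — A dirty, B clear
1. Right → in B — A dirty, B clear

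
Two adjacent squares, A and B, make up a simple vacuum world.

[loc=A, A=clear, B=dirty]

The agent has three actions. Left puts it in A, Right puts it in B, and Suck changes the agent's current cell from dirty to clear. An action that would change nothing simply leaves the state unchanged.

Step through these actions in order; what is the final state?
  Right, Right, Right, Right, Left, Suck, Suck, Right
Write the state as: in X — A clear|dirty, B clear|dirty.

Right (#1): in B — A clear, B dirty
Right (#2): in B — A clear, B dirty
Right (#3): in B — A clear, B dirty
Right (#4): in B — A clear, B dirty
Left (#5): in A — A clear, B dirty
Suck (#6): in A — A clear, B dirty
Suck (#7): in A — A clear, B dirty
Right (#8): in B — A clear, B dirty

in B — A clear, B dirty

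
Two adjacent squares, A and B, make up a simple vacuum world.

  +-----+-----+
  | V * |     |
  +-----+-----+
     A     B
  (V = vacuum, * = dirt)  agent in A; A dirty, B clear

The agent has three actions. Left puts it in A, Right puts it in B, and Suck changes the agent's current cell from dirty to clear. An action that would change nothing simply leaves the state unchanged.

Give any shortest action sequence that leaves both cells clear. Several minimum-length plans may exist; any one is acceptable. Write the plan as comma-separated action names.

Suck (#1): loc=A A=clear B=clear
min 1: A is dirty, one Suck

Suck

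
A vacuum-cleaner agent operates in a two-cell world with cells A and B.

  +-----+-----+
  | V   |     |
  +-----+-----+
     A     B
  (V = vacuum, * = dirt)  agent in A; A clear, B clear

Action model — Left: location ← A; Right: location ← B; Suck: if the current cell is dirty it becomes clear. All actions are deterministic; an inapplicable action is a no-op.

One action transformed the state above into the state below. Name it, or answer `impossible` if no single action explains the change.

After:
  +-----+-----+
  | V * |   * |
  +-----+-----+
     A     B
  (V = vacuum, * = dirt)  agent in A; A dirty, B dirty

try  Left: (A; A:clear, B:clear)
try Right: (B; A:clear, B:clear)
try  Suck: (A; A:clear, B:clear)
no single action produces the after-state

impossible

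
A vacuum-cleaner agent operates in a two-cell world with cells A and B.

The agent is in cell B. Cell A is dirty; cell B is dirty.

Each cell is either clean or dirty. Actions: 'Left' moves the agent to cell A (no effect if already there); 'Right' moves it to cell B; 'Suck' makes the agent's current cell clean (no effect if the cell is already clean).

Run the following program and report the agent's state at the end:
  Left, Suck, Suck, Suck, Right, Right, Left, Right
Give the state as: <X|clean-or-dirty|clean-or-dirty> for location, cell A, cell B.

1) do Left; now <A|dirty|dirty>
2) do Suck; now <A|clean|dirty>
3) do Suck; now <A|clean|dirty>
4) do Suck; now <A|clean|dirty>
5) do Right; now <B|clean|dirty>
6) do Right; now <B|clean|dirty>
7) do Left; now <A|clean|dirty>
8) do Right; now <B|clean|dirty>

<B|clean|dirty>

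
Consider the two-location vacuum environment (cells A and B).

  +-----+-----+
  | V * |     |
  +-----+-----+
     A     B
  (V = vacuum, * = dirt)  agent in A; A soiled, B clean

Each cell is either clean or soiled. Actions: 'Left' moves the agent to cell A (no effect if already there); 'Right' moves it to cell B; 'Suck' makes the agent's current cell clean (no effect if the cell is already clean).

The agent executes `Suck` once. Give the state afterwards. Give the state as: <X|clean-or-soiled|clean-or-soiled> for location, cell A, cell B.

start: <A|soiled|clean>
step 1/1 (Suck): <A|clean|clean>

<A|clean|clean>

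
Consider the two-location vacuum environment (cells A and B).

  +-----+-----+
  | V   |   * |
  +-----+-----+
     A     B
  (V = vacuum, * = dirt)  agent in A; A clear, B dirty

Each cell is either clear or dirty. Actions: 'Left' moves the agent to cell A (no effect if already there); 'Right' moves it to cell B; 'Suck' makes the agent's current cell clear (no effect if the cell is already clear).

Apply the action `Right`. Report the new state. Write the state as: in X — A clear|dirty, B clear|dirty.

start: in A — A clear, B dirty
[1] after Right: in B — A clear, B dirty

in B — A clear, B dirty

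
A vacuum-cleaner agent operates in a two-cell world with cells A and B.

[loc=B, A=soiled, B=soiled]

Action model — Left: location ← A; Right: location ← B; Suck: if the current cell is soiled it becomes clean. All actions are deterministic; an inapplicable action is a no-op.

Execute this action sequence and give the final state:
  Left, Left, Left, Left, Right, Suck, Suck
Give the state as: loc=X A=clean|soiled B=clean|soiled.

Left (#1): loc=A A=soiled B=soiled
Left (#2): loc=A A=soiled B=soiled
Left (#3): loc=A A=soiled B=soiled
Left (#4): loc=A A=soiled B=soiled
Right (#5): loc=B A=soiled B=soiled
Suck (#6): loc=B A=soiled B=clean
Suck (#7): loc=B A=soiled B=clean

loc=B A=soiled B=clean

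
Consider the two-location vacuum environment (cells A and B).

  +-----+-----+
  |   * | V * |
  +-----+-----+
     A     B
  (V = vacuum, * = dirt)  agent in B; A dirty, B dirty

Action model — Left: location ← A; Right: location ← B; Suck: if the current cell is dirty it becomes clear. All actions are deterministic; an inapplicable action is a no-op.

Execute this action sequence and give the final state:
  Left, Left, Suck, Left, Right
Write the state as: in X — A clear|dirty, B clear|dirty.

Left (#1): in A — A dirty, B dirty
Left (#2): in A — A dirty, B dirty
Suck (#3): in A — A clear, B dirty
Left (#4): in A — A clear, B dirty
Right (#5): in B — A clear, B dirty

in B — A clear, B dirty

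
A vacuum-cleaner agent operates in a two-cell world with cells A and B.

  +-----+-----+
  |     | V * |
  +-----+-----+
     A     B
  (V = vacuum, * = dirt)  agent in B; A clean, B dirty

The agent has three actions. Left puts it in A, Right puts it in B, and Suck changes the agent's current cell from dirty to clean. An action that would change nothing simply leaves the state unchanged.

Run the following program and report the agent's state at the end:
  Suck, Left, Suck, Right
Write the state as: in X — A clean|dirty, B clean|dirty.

1. Suck → in B — A clean, B clean
2. Left → in A — A clean, B clean
3. Suck → in A — A clean, B clean
4. Right → in B — A clean, B clean

in B — A clean, B clean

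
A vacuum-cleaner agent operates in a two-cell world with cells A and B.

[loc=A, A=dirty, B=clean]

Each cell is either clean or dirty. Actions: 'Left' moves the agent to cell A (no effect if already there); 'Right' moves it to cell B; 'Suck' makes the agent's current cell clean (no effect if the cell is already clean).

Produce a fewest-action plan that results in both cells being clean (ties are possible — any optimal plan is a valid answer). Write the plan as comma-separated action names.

Suck

1. Suck → in A — A clean, B clean
min 1: A is dirty, one Suck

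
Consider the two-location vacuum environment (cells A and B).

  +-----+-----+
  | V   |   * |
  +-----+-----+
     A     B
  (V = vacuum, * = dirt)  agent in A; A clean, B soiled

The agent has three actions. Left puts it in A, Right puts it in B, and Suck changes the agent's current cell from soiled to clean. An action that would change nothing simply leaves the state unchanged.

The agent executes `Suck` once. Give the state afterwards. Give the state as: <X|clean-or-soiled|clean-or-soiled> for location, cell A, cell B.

<A|clean|soiled>

start: <A|clean|soiled>
Suck (#1): <A|clean|soiled>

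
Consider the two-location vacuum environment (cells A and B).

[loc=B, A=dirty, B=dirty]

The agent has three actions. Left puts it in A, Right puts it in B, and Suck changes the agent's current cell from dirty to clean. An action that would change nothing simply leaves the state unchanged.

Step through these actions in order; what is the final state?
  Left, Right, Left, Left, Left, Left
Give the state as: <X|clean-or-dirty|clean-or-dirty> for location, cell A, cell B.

1) do Left; now <A|dirty|dirty>
2) do Right; now <B|dirty|dirty>
3) do Left; now <A|dirty|dirty>
4) do Left; now <A|dirty|dirty>
5) do Left; now <A|dirty|dirty>
6) do Left; now <A|dirty|dirty>

<A|dirty|dirty>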